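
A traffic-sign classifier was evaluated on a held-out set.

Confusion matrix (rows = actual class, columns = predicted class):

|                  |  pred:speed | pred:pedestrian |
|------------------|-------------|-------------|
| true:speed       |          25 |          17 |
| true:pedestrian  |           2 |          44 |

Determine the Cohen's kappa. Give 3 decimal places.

0.560

Observed agreement pₒ = trace/N = 69/88 = 0.7841
Expected agreement pₑ = Σ (rowᵢ·colᵢ)/N² = (42·27 + 46·61)/88² = 0.5088
κ = (pₒ − pₑ)/(1 − pₑ) = (0.7841 − 0.5088)/(1 − 0.5088) = 0.560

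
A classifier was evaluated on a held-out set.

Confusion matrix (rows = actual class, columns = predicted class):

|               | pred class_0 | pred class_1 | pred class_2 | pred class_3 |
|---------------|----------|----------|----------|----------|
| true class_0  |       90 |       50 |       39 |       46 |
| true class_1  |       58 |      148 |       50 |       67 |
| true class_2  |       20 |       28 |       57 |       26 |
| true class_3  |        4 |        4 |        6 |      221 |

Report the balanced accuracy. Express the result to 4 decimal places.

0.5584

Balanced accuracy = mean of per-class recall.
  class_0: recall = 90/225 = 0.40000
  class_1: recall = 148/323 = 0.45820
  class_2: recall = 57/131 = 0.43511
  class_3: recall = 221/235 = 0.94043
Mean = (0.40000 + 0.45820 + 0.43511 + 0.94043) / 4 = 0.5584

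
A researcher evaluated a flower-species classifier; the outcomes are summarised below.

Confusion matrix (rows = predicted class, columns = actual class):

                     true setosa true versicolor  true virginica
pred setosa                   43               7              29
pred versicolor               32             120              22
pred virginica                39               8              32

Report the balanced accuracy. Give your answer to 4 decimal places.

Balanced accuracy = mean of per-class recall.
  setosa: recall = 43/114 = 0.37719
  versicolor: recall = 120/135 = 0.88889
  virginica: recall = 32/83 = 0.38554
Mean = (0.37719 + 0.88889 + 0.38554) / 3 = 0.5505

0.5505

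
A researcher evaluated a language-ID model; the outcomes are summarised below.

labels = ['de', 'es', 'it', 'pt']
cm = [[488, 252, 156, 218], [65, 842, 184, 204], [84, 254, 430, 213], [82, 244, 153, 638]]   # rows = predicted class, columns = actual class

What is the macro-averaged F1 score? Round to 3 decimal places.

Per-class F1 score (2·TP/(2·TP+FP+FN)):
  de: TP=488, FP=252+156+218=626, FN=65+84+82=231 → 976/1833 = 0.5325
  es: TP=842, FP=65+184+204=453, FN=252+254+244=750 → 1684/2887 = 0.5833
  it: TP=430, FP=84+254+213=551, FN=156+184+153=493 → 860/1904 = 0.4517
  pt: TP=638, FP=82+244+153=479, FN=218+204+213=635 → 1276/2390 = 0.5339
Macro-F1 score = mean = (0.5325 + 0.5833 + 0.4517 + 0.5339) / 4 = 0.525

0.525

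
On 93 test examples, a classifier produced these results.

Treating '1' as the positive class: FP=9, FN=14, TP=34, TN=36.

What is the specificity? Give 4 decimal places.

Specificity = TN/(TN+FP) = 36/(36+9) = 0.8000

0.8000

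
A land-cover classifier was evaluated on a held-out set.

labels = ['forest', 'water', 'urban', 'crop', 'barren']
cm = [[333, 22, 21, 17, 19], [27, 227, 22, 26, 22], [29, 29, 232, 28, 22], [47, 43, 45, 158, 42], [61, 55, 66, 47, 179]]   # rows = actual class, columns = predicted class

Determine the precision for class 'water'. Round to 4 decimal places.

0.6037

Take TP from the diagonal, FP from the rest of the 'water' prediction marginal, FN from the rest of the 'water' actual marginal.
precision = TP/(TP+FP).
water: TP=227, FP=22+29+43+55=149 → 227/376 = 0.60372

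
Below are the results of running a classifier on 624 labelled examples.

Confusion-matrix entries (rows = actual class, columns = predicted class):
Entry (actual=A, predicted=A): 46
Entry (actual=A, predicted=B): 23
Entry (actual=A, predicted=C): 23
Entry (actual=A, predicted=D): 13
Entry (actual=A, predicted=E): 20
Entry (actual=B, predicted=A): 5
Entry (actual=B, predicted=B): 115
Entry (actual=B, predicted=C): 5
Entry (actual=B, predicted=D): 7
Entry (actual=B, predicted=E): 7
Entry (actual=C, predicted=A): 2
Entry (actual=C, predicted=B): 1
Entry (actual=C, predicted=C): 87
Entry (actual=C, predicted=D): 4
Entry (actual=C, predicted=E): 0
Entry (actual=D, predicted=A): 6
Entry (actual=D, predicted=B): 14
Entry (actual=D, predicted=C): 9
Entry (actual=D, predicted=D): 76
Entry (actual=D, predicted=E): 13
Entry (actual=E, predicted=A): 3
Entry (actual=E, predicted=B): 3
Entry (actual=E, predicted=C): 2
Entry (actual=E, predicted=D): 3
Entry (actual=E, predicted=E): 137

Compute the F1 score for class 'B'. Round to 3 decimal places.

0.780

F1 score = 2·TP/(2·TP+FP+FN).
B: TP=115, FP=23+1+14+3=41, FN=5+5+7+7=24 → 230/295 = 0.7797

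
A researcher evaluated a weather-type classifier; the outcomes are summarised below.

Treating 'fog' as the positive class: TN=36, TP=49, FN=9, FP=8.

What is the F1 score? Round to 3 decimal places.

0.852

Precision = TP/(TP+FP) = 49/57 = 0.8596
Recall = TP/(TP+FN) = 49/58 = 0.8448
F1 = 2·TP/(2·TP+FP+FN) = 98/115 = 0.852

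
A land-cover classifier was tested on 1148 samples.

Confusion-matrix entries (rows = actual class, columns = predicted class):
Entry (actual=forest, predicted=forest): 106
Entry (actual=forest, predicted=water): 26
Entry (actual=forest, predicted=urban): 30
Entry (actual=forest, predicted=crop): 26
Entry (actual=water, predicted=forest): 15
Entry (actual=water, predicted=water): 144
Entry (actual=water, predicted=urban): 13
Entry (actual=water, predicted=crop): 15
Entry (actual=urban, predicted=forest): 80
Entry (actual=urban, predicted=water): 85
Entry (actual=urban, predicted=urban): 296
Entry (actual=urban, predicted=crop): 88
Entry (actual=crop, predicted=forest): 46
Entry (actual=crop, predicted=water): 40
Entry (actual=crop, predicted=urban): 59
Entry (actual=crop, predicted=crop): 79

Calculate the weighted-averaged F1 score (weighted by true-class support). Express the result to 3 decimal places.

0.547

Per-class F1 score (2·TP/(2·TP+FP+FN)):
  forest: TP=106, FP=15+80+46=141, FN=26+30+26=82 → 212/435 = 0.4874
  water: TP=144, FP=26+85+40=151, FN=15+13+15=43 → 288/482 = 0.5975
  urban: TP=296, FP=30+13+59=102, FN=80+85+88=253 → 592/947 = 0.6251
  crop: TP=79, FP=26+15+88=129, FN=46+40+59=145 → 158/432 = 0.3657
Weighted-F1 score = Σ (supportᵢ/N)·F1 scoreᵢ with N=1148: (188/1148)·0.4874 + (187/1148)·0.5975 + (549/1148)·0.6251 + (224/1148)·0.3657 = 0.547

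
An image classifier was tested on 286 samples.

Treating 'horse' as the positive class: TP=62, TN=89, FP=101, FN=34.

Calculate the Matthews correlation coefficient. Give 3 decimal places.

0.109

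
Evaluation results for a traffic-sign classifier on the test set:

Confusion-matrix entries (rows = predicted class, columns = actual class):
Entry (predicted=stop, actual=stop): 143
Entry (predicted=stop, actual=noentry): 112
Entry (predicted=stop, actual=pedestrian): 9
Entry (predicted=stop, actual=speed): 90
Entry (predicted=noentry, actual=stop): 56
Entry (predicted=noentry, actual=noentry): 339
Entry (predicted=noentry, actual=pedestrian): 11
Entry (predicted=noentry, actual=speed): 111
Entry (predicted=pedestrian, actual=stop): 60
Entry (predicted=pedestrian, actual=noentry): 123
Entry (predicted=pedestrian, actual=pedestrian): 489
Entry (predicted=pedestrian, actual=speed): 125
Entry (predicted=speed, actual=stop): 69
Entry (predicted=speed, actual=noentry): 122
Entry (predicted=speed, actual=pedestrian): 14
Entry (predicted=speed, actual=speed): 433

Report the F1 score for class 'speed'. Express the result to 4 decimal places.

0.6199

One-vs-rest for 'speed': TP = diagonal; FP = other classes predicted 'speed'; FN = 'speed' predicted as other.
F1 score = 2·TP/(2·TP+FP+FN).
speed: TP=433, FP=69+122+14=205, FN=90+111+125=326 → 866/1397 = 0.61990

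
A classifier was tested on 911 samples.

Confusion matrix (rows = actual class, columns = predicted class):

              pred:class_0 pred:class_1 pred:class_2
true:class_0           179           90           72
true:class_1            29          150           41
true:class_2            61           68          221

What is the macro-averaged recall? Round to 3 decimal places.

0.613

Per-class recall (TP/(TP+FN)):
  class_0: TP=179, FN=90+72=162 → 179/341 = 0.5249
  class_1: TP=150, FN=29+41=70 → 150/220 = 0.6818
  class_2: TP=221, FN=61+68=129 → 221/350 = 0.6314
Macro-recall = mean = (0.5249 + 0.6818 + 0.6314) / 3 = 0.613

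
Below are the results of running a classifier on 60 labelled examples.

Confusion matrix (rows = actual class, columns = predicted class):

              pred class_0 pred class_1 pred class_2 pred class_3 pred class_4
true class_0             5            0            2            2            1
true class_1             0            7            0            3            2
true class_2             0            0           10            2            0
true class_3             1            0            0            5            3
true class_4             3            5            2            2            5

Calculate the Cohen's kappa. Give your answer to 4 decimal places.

0.4177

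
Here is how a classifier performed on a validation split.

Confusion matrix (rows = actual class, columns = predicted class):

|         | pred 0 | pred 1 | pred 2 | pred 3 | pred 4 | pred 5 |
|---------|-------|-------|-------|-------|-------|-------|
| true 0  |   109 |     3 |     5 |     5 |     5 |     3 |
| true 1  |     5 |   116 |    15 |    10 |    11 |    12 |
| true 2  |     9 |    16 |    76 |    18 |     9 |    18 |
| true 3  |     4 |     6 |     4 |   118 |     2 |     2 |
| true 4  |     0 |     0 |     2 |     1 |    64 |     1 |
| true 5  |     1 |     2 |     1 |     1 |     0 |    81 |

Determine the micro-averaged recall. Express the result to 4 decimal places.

0.7673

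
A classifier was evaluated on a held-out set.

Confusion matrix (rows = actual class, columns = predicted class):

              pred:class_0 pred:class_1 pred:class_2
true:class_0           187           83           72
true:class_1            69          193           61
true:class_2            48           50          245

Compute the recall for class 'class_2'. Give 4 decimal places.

recall = TP/(TP+FN).
class_2: TP=245, FN=48+50=98 → 245/343 = 0.71429

0.7143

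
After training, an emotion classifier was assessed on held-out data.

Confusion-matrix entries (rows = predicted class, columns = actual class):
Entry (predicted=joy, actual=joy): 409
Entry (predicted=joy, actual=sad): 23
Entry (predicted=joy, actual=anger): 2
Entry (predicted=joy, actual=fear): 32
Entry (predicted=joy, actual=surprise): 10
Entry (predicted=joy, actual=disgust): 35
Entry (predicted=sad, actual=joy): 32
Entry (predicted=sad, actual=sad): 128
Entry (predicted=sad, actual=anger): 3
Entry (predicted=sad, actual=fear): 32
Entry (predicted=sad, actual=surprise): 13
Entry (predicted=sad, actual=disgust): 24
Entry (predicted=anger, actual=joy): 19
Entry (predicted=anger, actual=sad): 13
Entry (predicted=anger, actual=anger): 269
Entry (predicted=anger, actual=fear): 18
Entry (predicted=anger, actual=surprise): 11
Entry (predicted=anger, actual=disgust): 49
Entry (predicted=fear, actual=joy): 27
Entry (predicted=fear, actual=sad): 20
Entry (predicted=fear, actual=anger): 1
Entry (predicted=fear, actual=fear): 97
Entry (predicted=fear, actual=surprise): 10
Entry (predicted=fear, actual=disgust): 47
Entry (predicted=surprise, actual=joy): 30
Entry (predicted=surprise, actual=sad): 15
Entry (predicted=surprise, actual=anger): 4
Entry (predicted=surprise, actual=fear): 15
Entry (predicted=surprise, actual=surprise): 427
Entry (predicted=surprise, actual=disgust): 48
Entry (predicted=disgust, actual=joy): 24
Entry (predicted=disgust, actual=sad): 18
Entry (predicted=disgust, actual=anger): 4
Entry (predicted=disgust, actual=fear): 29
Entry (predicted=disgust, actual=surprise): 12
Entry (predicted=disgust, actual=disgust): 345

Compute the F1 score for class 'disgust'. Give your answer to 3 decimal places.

0.704

F1 score = 2·TP/(2·TP+FP+FN).
disgust: TP=345, FP=24+18+4+29+12=87, FN=35+24+49+47+48=203 → 690/980 = 0.7041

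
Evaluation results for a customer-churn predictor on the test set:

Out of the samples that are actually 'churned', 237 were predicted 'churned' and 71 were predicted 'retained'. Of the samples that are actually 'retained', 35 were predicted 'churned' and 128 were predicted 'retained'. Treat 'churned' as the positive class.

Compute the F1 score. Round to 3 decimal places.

Precision = TP/(TP+FP) = 237/272 = 0.8713
Recall = TP/(TP+FN) = 237/308 = 0.7695
F1 = 2·TP/(2·TP+FP+FN) = 474/580 = 0.817

0.817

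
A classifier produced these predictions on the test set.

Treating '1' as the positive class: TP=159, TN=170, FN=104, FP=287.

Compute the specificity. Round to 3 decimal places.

Specificity = TN/(TN+FP) = 170/(170+287) = 0.372

0.372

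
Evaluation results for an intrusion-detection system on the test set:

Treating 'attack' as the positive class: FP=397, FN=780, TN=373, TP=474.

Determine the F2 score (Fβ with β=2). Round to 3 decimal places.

Fβ = (1+β²)·TP / ((1+β²)·TP + β²·FN + FP), with β²=4
= 5·474 / (5·474 + 4·780 + 397) = 0.403

0.403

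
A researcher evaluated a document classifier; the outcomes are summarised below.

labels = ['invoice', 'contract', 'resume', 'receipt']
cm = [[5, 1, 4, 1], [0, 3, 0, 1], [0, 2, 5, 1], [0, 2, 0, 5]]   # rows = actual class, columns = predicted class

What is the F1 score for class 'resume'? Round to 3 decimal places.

One-vs-rest for 'resume': TP = diagonal; FP = other classes predicted 'resume'; FN = 'resume' predicted as other.
F1 score = 2·TP/(2·TP+FP+FN).
resume: TP=5, FP=4+0+0=4, FN=0+2+1=3 → 10/17 = 0.5882

0.588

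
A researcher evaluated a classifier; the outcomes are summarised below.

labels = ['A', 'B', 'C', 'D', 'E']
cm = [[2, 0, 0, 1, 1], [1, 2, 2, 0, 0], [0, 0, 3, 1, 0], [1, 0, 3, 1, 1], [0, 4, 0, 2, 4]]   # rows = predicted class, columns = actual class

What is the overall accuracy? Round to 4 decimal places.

0.4138

Accuracy = trace / total = (2+2+3+1+4=12) / 29 = 12/29 = 0.4138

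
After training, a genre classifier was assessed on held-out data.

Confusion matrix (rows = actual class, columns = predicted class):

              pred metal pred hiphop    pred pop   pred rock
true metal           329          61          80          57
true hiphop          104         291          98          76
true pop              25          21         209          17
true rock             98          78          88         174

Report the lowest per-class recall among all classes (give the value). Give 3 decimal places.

Per-class recall (TP/(TP+FN)):
  metal: TP=329, FN=61+80+57=198 → 329/527 = 0.6243
  hiphop: TP=291, FN=104+98+76=278 → 291/569 = 0.5114
  pop: TP=209, FN=25+21+17=63 → 209/272 = 0.7684
  rock: TP=174, FN=98+78+88=264 → 174/438 = 0.3973
Lowest is class 'rock' with recall = 0.397.

0.397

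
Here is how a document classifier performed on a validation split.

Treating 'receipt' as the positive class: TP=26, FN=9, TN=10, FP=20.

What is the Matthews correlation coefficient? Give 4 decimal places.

0.0835

MCC = (TP·TN − FP·FN) / √((TP+FP)(TP+FN)(TN+FP)(TN+FN))
Numerator = 26·10 − 20·9 = 80
Denominator = √(46·35·30·19) = √917700 = 957.9666
MCC = 80 / 957.9666 = 0.0835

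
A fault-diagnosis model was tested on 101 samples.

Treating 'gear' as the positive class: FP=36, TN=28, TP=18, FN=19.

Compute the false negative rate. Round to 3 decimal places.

FNR = FN/(FN+TP) = 19/(19+18) = 0.514

0.514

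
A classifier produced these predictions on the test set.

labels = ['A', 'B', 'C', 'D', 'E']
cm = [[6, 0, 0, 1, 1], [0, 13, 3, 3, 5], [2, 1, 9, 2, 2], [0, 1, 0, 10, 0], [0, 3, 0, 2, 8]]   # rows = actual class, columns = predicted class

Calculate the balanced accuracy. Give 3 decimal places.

0.676

Balanced accuracy = mean of per-class recall.
  A: recall = 6/8 = 0.7500
  B: recall = 13/24 = 0.5417
  C: recall = 9/16 = 0.5625
  D: recall = 10/11 = 0.9091
  E: recall = 8/13 = 0.6154
Mean = (0.7500 + 0.5417 + 0.5625 + 0.9091 + 0.6154) / 5 = 0.676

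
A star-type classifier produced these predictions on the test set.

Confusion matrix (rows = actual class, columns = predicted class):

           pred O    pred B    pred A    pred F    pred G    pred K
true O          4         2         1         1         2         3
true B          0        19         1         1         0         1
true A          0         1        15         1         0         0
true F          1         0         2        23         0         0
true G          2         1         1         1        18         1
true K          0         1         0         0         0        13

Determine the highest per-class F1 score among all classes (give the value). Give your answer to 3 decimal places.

0.868

Per-class F1 score (2·TP/(2·TP+FP+FN)):
  O: TP=4, FP=0+0+1+2+0=3, FN=2+1+1+2+3=9 → 8/20 = 0.4000
  B: TP=19, FP=2+1+0+1+1=5, FN=0+1+1+0+1=3 → 38/46 = 0.8261
  A: TP=15, FP=1+1+2+1+0=5, FN=0+1+1+0+0=2 → 30/37 = 0.8108
  F: TP=23, FP=1+1+1+1+0=4, FN=1+0+2+0+0=3 → 46/53 = 0.8679
  G: TP=18, FP=2+0+0+0+0=2, FN=2+1+1+1+1=6 → 36/44 = 0.8182
  K: TP=13, FP=3+1+0+0+1=5, FN=0+1+0+0+0=1 → 26/32 = 0.8125
Highest is class 'F' with F1 score = 0.868.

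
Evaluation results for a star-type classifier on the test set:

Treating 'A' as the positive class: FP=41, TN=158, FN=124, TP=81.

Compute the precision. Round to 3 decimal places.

Precision = TP/(TP+FP) = 81/(81+41) = 81/122 = 0.664

0.664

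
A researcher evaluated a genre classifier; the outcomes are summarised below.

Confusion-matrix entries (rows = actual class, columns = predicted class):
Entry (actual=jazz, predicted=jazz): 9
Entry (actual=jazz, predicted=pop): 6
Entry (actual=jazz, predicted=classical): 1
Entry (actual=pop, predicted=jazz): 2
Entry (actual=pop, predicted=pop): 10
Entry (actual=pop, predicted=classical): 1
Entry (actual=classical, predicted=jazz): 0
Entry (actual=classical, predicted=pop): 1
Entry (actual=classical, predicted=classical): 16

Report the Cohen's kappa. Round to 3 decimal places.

Observed agreement pₒ = trace/N = 35/46 = 0.7609
Expected agreement pₑ = Σ (rowᵢ·colᵢ)/N² = (16·11 + 13·17 + 17·18)/46² = 0.3322
κ = (pₒ − pₑ)/(1 − pₑ) = (0.7609 − 0.3322)/(1 − 0.3322) = 0.642

0.642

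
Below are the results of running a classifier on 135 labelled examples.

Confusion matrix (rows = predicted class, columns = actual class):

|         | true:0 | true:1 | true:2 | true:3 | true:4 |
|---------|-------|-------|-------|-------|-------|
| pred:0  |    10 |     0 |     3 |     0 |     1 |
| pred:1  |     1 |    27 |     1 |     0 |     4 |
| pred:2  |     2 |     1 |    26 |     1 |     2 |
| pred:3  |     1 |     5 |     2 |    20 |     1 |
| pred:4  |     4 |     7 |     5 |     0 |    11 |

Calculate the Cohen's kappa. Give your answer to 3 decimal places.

Observed agreement pₒ = trace/N = 94/135 = 0.6963
Expected agreement pₑ = Σ (rowᵢ·colᵢ)/N² = (18·14 + 40·33 + 37·32 + 21·29 + 19·27)/135² = 0.2128
κ = (pₒ − pₑ)/(1 − pₑ) = (0.6963 − 0.2128)/(1 − 0.2128) = 0.614

0.614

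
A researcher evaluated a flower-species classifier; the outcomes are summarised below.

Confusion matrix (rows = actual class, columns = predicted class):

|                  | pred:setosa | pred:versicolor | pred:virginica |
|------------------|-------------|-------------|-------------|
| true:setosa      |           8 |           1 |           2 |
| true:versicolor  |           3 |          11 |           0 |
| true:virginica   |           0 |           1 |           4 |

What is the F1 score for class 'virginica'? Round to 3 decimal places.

Treat 'virginica' as positive and all other classes as negative.
F1 score = 2·TP/(2·TP+FP+FN).
virginica: TP=4, FP=2+0=2, FN=0+1=1 → 8/11 = 0.7273

0.727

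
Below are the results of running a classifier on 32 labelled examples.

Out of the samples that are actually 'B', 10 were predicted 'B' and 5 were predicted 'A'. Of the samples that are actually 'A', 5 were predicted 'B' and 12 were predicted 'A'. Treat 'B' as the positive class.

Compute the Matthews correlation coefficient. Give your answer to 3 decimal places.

MCC = (TP·TN − FP·FN) / √((TP+FP)(TP+FN)(TN+FP)(TN+FN))
Numerator = 10·12 − 5·5 = 95
Denominator = √(15·15·17·17) = √65025 = 255.0000
MCC = 95 / 255.0000 = 0.373

0.373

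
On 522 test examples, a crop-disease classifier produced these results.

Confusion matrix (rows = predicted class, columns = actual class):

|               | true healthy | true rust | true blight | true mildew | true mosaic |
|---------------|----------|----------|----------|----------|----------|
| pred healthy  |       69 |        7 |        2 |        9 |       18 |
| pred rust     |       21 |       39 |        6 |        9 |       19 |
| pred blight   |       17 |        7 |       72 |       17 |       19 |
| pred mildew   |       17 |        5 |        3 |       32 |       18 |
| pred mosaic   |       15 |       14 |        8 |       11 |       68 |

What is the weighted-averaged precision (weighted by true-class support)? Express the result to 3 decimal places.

0.551

Per-class precision (TP/(TP+FP)):
  healthy: TP=69, FP=7+2+9+18=36 → 69/105 = 0.6571
  rust: TP=39, FP=21+6+9+19=55 → 39/94 = 0.4149
  blight: TP=72, FP=17+7+17+19=60 → 72/132 = 0.5455
  mildew: TP=32, FP=17+5+3+18=43 → 32/75 = 0.4267
  mosaic: TP=68, FP=15+14+8+11=48 → 68/116 = 0.5862
Weighted-precision = Σ (supportᵢ/N)·precisionᵢ with N=522: (139/522)·0.6571 + (72/522)·0.4149 + (91/522)·0.5455 + (78/522)·0.4267 + (142/522)·0.5862 = 0.551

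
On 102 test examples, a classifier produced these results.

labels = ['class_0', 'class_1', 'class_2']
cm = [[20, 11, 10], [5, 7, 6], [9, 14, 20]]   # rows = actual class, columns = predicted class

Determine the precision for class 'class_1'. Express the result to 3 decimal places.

Treat 'class_1' as positive and all other classes as negative.
precision = TP/(TP+FP).
class_1: TP=7, FP=11+14=25 → 7/32 = 0.2188

0.219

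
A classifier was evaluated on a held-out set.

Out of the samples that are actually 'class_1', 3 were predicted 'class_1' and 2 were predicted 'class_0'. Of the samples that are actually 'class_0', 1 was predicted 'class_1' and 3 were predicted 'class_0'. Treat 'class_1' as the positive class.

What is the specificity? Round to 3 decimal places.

0.750

Specificity = TN/(TN+FP) = 3/(3+1) = 0.750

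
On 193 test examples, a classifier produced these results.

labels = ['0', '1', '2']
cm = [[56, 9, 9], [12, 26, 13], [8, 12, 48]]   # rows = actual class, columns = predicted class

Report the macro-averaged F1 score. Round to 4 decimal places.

Per-class F1 score (2·TP/(2·TP+FP+FN)):
  0: TP=56, FP=12+8=20, FN=9+9=18 → 112/150 = 0.74667
  1: TP=26, FP=9+12=21, FN=12+13=25 → 52/98 = 0.53061
  2: TP=48, FP=9+13=22, FN=8+12=20 → 96/138 = 0.69565
Macro-F1 score = mean = (0.74667 + 0.53061 + 0.69565) / 3 = 0.6576

0.6576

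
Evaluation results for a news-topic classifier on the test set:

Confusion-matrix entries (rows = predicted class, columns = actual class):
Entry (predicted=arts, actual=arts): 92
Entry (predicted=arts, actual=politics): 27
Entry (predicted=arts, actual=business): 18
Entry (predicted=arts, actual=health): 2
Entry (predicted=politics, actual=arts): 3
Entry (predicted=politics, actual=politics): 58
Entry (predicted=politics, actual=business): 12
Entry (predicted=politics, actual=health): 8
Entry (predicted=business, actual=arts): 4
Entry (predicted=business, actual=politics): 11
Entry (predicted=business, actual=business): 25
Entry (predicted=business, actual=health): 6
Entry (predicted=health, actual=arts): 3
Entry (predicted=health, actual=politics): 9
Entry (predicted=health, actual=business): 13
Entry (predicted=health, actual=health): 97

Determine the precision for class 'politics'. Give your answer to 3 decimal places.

precision = TP/(TP+FP).
politics: TP=58, FP=3+12+8=23 → 58/81 = 0.7160

0.716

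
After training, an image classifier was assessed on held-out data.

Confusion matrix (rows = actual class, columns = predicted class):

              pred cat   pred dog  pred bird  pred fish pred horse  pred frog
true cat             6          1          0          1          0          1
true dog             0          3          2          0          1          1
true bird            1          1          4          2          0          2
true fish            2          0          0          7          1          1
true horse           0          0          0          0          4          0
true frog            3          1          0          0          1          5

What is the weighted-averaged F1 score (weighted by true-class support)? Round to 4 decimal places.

Per-class F1 score (2·TP/(2·TP+FP+FN)):
  cat: TP=6, FP=0+1+2+0+3=6, FN=1+0+1+0+1=3 → 12/21 = 0.57143
  dog: TP=3, FP=1+1+0+0+1=3, FN=0+2+0+1+1=4 → 6/13 = 0.46154
  bird: TP=4, FP=0+2+0+0+0=2, FN=1+1+2+0+2=6 → 8/16 = 0.50000
  fish: TP=7, FP=1+0+2+0+0=3, FN=2+0+0+1+1=4 → 14/21 = 0.66667
  horse: TP=4, FP=0+1+0+1+1=3, FN=0+0+0+0+0=0 → 8/11 = 0.72727
  frog: TP=5, FP=1+1+2+1+0=5, FN=3+1+0+0+1=5 → 10/20 = 0.50000
Weighted-F1 score = Σ (supportᵢ/N)·F1 scoreᵢ with N=51: (9/51)·0.57143 + (7/51)·0.46154 + (10/51)·0.50000 + (11/51)·0.66667 + (4/51)·0.72727 + (10/51)·0.50000 = 0.5611

0.5611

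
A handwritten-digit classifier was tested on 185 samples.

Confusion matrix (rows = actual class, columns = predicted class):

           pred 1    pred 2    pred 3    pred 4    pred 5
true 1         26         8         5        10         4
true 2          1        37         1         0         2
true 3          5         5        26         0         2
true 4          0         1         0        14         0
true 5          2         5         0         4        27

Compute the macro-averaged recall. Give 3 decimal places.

Per-class recall (TP/(TP+FN)):
  1: TP=26, FN=8+5+10+4=27 → 26/53 = 0.4906
  2: TP=37, FN=1+1+0+2=4 → 37/41 = 0.9024
  3: TP=26, FN=5+5+0+2=12 → 26/38 = 0.6842
  4: TP=14, FN=0+1+0+0=1 → 14/15 = 0.9333
  5: TP=27, FN=2+5+0+4=11 → 27/38 = 0.7105
Macro-recall = mean = (0.4906 + 0.9024 + 0.6842 + 0.9333 + 0.7105) / 5 = 0.744

0.744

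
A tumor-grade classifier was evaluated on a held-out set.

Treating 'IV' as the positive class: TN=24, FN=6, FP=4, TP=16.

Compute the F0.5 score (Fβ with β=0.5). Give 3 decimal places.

0.784

Fβ = (1+β²)·TP / ((1+β²)·TP + β²·FN + FP), with β²=1/4
= 1.25·16 / (1.25·16 + 0.25·6 + 4) = 0.784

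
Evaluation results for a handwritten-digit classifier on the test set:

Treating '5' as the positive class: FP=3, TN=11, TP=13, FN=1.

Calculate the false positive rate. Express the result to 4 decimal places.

FPR = FP/(FP+TN) = 3/(3+11) = 0.2143

0.2143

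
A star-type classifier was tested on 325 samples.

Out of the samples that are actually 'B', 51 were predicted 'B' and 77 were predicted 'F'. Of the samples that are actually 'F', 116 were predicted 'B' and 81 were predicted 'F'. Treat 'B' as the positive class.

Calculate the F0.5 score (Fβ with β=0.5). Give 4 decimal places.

0.3204

Fβ = (1+β²)·TP / ((1+β²)·TP + β²·FN + FP), with β²=1/4
= 1.25·51 / (1.25·51 + 0.25·77 + 116) = 0.3204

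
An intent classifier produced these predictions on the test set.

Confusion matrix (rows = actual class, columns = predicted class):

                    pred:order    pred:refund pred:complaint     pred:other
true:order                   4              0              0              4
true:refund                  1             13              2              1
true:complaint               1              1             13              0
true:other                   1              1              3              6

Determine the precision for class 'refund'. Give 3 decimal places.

0.867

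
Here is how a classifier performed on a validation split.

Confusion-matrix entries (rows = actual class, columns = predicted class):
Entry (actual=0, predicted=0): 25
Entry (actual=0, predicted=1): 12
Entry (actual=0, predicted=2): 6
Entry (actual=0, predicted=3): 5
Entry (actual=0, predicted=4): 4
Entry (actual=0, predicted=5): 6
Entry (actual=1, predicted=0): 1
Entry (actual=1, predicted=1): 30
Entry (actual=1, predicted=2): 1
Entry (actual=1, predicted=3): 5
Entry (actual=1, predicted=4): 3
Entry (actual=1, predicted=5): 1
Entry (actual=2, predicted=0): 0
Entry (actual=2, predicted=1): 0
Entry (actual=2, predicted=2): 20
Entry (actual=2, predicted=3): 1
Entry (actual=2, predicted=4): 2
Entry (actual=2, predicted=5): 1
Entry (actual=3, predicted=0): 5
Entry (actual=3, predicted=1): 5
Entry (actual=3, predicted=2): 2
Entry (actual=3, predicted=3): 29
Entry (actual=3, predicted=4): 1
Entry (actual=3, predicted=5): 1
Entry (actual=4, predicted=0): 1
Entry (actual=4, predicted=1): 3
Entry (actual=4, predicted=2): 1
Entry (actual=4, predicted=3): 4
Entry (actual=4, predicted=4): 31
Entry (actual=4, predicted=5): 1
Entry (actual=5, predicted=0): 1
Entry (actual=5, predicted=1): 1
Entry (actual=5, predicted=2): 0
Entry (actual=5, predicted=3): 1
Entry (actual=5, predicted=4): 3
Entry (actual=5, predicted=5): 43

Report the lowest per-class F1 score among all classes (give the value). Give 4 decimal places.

0.5495

Per-class F1 score (2·TP/(2·TP+FP+FN)):
  0: TP=25, FP=1+0+5+1+1=8, FN=12+6+5+4+6=33 → 50/91 = 0.54945
  1: TP=30, FP=12+0+5+3+1=21, FN=1+1+5+3+1=11 → 60/92 = 0.65217
  2: TP=20, FP=6+1+2+1+0=10, FN=0+0+1+2+1=4 → 40/54 = 0.74074
  3: TP=29, FP=5+5+1+4+1=16, FN=5+5+2+1+1=14 → 58/88 = 0.65909
  4: TP=31, FP=4+3+2+1+3=13, FN=1+3+1+4+1=10 → 62/85 = 0.72941
  5: TP=43, FP=6+1+1+1+1=10, FN=1+1+0+1+3=6 → 86/102 = 0.84314
Lowest is class '0' with F1 score = 0.5495.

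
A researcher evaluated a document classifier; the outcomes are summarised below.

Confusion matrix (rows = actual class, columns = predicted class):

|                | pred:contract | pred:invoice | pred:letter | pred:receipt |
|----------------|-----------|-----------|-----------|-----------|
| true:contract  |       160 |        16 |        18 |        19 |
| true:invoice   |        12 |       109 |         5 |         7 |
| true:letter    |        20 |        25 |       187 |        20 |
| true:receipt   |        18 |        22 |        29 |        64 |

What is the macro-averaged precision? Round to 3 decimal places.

Per-class precision (TP/(TP+FP)):
  contract: TP=160, FP=12+20+18=50 → 160/210 = 0.7619
  invoice: TP=109, FP=16+25+22=63 → 109/172 = 0.6337
  letter: TP=187, FP=18+5+29=52 → 187/239 = 0.7824
  receipt: TP=64, FP=19+7+20=46 → 64/110 = 0.5818
Macro-precision = mean = (0.7619 + 0.6337 + 0.7824 + 0.5818) / 4 = 0.690

0.690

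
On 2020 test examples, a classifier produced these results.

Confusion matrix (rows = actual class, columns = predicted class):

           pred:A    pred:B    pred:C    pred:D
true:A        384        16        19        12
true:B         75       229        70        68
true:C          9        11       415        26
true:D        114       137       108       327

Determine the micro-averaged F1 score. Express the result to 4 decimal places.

0.6708

Micro-averaging pools counts across classes: ΣTP=1355, ΣFP=665, ΣFN=665.
Micro-F1 score = 2·TP/(2·TP+FP+FN) on pooled counts = 0.6708 (equals overall accuracy in single-label multiclass).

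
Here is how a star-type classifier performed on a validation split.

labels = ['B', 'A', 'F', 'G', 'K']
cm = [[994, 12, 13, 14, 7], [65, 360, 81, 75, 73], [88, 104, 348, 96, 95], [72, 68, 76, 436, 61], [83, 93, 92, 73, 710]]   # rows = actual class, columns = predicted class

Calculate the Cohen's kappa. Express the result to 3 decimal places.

Observed agreement pₒ = trace/N = 2848/4189 = 0.6799
Expected agreement pₑ = Σ (rowᵢ·colᵢ)/N² = (1040·1302 + 654·637 + 731·610 + 713·694 + 1051·946)/4189² = 0.2112
κ = (pₒ − pₑ)/(1 − pₑ) = (0.6799 − 0.2112)/(1 − 0.2112) = 0.594

0.594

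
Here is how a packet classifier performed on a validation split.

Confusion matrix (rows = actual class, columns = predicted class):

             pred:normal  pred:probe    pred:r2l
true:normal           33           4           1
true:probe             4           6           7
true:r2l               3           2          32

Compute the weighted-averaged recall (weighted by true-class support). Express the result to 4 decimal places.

0.7717

Per-class recall (TP/(TP+FN)):
  normal: TP=33, FN=4+1=5 → 33/38 = 0.86842
  probe: TP=6, FN=4+7=11 → 6/17 = 0.35294
  r2l: TP=32, FN=3+2=5 → 32/37 = 0.86486
Weighted-recall = Σ (supportᵢ/N)·recallᵢ with N=92: (38/92)·0.86842 + (17/92)·0.35294 + (37/92)·0.86486 = 0.7717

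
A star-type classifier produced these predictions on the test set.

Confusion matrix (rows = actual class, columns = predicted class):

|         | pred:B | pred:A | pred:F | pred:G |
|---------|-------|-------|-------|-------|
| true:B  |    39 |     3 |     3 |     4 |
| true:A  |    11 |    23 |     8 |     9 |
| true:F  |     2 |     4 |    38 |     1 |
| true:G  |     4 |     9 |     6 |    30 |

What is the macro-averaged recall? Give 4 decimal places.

0.6759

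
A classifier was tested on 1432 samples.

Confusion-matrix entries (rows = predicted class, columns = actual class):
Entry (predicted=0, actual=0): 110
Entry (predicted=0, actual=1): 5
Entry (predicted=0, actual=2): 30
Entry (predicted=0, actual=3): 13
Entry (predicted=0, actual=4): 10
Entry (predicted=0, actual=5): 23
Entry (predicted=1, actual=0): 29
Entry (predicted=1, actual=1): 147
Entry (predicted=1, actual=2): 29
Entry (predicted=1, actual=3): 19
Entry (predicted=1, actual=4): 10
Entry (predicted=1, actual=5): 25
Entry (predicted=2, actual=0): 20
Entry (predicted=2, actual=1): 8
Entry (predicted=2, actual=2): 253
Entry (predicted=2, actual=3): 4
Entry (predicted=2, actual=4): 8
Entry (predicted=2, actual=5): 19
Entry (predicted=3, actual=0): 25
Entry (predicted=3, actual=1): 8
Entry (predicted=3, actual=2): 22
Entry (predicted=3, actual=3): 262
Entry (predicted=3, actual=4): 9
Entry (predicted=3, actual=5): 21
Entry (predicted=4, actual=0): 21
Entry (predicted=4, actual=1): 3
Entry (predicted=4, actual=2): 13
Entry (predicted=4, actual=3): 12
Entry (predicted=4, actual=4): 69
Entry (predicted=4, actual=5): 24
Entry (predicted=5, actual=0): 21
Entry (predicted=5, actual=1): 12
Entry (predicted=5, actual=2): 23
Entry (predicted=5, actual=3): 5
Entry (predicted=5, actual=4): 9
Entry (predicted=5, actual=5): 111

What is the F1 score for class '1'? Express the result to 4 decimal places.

F1 score = 2·TP/(2·TP+FP+FN).
1: TP=147, FP=29+29+19+10+25=112, FN=5+8+8+3+12=36 → 294/442 = 0.66516

0.6652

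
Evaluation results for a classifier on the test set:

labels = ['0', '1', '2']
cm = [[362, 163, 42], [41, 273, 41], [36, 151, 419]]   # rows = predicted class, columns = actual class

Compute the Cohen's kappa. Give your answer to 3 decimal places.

0.540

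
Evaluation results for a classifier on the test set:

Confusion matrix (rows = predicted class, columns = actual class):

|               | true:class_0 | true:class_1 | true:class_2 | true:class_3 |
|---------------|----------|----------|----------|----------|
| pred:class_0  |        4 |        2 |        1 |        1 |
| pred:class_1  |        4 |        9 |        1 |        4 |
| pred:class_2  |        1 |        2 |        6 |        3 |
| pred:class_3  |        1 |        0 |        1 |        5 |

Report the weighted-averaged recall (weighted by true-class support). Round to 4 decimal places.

Per-class recall (TP/(TP+FN)):
  class_0: TP=4, FN=4+1+1=6 → 4/10 = 0.40000
  class_1: TP=9, FN=2+2+0=4 → 9/13 = 0.69231
  class_2: TP=6, FN=1+1+1=3 → 6/9 = 0.66667
  class_3: TP=5, FN=1+4+3=8 → 5/13 = 0.38462
Weighted-recall = Σ (supportᵢ/N)·recallᵢ with N=45: (10/45)·0.40000 + (13/45)·0.69231 + (9/45)·0.66667 + (13/45)·0.38462 = 0.5333

0.5333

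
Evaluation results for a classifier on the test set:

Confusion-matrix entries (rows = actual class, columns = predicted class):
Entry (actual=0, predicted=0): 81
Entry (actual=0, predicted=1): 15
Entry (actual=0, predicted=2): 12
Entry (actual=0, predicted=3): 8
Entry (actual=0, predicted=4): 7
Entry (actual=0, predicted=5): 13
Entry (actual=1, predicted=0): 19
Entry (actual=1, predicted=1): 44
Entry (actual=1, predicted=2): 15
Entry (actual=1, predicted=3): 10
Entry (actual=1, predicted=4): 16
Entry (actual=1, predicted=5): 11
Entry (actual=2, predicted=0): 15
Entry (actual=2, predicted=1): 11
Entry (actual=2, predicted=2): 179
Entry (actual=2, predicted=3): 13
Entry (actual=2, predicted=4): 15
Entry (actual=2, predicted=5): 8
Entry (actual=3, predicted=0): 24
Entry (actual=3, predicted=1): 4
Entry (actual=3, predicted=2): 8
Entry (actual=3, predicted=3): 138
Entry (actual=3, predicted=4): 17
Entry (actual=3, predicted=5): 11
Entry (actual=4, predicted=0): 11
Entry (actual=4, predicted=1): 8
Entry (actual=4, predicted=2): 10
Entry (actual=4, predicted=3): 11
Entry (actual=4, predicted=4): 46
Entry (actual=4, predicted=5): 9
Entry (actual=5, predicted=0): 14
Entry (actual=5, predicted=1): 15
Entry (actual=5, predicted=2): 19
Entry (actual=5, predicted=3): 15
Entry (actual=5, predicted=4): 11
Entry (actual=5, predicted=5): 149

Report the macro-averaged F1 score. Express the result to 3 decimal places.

0.590

Per-class F1 score (2·TP/(2·TP+FP+FN)):
  0: TP=81, FP=19+15+24+11+14=83, FN=15+12+8+7+13=55 → 162/300 = 0.5400
  1: TP=44, FP=15+11+4+8+15=53, FN=19+15+10+16+11=71 → 88/212 = 0.4151
  2: TP=179, FP=12+15+8+10+19=64, FN=15+11+13+15+8=62 → 358/484 = 0.7397
  3: TP=138, FP=8+10+13+11+15=57, FN=24+4+8+17+11=64 → 276/397 = 0.6952
  4: TP=46, FP=7+16+15+17+11=66, FN=11+8+10+11+9=49 → 92/207 = 0.4444
  5: TP=149, FP=13+11+8+11+9=52, FN=14+15+19+15+11=74 → 298/424 = 0.7028
Macro-F1 score = mean = (0.5400 + 0.4151 + 0.7397 + 0.6952 + 0.4444 + 0.7028) / 6 = 0.590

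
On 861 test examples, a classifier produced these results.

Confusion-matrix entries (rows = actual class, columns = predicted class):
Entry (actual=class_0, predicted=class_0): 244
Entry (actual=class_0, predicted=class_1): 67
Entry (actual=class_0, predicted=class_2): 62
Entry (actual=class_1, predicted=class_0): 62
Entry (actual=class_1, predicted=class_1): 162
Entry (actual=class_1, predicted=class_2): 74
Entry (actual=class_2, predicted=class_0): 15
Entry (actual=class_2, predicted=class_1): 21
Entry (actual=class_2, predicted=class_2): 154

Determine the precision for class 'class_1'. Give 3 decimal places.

Treat 'class_1' as positive and all other classes as negative.
precision = TP/(TP+FP).
class_1: TP=162, FP=67+21=88 → 162/250 = 0.6480

0.648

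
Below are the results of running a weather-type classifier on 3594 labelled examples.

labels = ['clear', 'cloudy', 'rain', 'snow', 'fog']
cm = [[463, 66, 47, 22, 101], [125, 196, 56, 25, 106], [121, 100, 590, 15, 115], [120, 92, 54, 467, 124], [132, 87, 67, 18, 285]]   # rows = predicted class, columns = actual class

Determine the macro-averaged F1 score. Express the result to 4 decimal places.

0.5402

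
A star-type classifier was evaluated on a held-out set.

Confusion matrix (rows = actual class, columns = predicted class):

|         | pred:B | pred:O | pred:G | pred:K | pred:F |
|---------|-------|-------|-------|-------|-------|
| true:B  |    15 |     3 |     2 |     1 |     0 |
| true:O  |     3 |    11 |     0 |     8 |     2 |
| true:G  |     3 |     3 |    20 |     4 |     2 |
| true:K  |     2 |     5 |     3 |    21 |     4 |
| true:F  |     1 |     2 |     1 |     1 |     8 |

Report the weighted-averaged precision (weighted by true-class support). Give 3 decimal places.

Per-class precision (TP/(TP+FP)):
  B: TP=15, FP=3+3+2+1=9 → 15/24 = 0.6250
  O: TP=11, FP=3+3+5+2=13 → 11/24 = 0.4583
  G: TP=20, FP=2+0+3+1=6 → 20/26 = 0.7692
  K: TP=21, FP=1+8+4+1=14 → 21/35 = 0.6000
  F: TP=8, FP=0+2+2+4=8 → 8/16 = 0.5000
Weighted-precision = Σ (supportᵢ/N)·precisionᵢ with N=125: (21/125)·0.6250 + (24/125)·0.4583 + (32/125)·0.7692 + (35/125)·0.6000 + (13/125)·0.5000 = 0.610

0.610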